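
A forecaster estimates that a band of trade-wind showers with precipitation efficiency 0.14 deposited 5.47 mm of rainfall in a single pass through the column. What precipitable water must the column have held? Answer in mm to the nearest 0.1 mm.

PW = rainfall / ε = 5.47 / 0.14 = 39.1 mm.

PW ≈ 39.1 mm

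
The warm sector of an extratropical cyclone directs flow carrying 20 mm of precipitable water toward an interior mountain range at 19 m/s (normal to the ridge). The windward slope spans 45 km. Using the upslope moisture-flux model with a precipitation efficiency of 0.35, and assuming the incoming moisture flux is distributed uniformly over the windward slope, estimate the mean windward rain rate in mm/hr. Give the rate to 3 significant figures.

R ≈ 10.6 mm/hr

Incoming column moisture flux per unit ridge length: F = V × PW = 19 × 20 = 380 mm·m/s.
Spread over the 45 km slope with efficiency ε = 0.35: R = ε·F/W = 0.35 × 380 / 45000 m = 2.956e-03 mm/s.
R = 2.956e-03 × 3600 = 10.6 mm/hr.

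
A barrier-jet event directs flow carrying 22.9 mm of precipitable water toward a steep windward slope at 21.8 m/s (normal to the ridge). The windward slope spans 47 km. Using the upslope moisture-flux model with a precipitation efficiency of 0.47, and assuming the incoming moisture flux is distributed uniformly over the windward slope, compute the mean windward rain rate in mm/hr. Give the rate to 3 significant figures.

R ≈ 18.0 mm/hr

Incoming column moisture flux per unit ridge length: F = V × PW = 21.8 × 22.9 = 499.22 mm·m/s.
Spread over the 47 km slope with efficiency ε = 0.47: R = ε·F/W = 0.47 × 499.22 / 47000 m = 4.992e-03 mm/s.
R = 4.992e-03 × 3600 = 18.0 mm/hr.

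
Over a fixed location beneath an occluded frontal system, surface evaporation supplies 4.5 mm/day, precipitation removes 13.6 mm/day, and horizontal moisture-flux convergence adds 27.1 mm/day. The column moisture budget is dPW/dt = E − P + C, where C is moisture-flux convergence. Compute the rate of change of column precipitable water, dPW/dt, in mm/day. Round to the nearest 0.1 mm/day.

dPW/dt ≈ 18.0 mm/day

dPW/dt = E − P + C = 4.5 − 13.6 + (27.1) = 18.0 mm/day.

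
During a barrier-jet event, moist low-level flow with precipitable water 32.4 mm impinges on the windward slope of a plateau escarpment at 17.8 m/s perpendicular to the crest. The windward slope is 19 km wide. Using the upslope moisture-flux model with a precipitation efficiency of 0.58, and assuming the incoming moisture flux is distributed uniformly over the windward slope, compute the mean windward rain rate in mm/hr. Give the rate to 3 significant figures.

R ≈ 63.4 mm/hr

Incoming column moisture flux per unit ridge length: F = V × PW = 17.8 × 32.4 = 576.72 mm·m/s.
Spread over the 19 km slope with efficiency ε = 0.58: R = ε·F/W = 0.58 × 576.72 / 19000 m = 1.761e-02 mm/s.
R = 1.761e-02 × 3600 = 63.4 mm/hr.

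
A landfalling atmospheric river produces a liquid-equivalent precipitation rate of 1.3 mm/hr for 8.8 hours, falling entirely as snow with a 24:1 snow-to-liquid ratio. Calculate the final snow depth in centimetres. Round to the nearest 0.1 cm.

snow depth ≈ 27.5 cm

Liquid-equivalent depth = 1.3 × 8.8 = 11.44 mm.
Snow depth = 11.44 mm × 24 = 274.56 mm = 27.5 cm.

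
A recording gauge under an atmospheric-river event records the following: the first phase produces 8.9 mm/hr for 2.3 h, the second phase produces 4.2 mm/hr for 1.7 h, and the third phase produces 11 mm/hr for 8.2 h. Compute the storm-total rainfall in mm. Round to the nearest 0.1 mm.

total ≈ 117.8 mm

Total = Σ Rᵢ Δtᵢ = 8.9 × 2.3 + 4.2 × 1.7 + 11 × 8.2
      = 20.47 + 7.14 + 90.2 = 117.8 mm.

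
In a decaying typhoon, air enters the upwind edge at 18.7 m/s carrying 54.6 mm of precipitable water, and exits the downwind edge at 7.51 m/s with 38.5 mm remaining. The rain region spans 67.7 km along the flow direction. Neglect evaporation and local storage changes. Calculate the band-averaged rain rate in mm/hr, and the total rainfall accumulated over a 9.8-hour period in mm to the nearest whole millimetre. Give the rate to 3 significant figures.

R ≈ 38.9 mm/hr; total ≈ 381 mm

Column moisture flux per unit crosswind length is F = V × PW.
Inflow: F_in = 18.7 × 54.6 = 1021.02 mm·m/s
Outflow: F_out = 7.51 × 38.5 = 289.135 mm·m/s
Steady-state rate R = (F_in − F_out)/L = (1021.02 − 289.135) / 67700 m = 1.081e-02 mm/s.
R = 1.081e-02 × 3600 = 38.9 mm/hr.
Over 9.8 h: total = 38.9 × 9.8 = 381.22 ≈ 381 mm.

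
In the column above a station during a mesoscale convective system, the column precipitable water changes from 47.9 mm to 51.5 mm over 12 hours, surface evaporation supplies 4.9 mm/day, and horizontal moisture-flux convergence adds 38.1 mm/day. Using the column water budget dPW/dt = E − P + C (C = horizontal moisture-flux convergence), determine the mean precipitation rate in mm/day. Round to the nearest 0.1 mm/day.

dPW/dt = (51.5 − 47.9) mm / (12/24 day) = +7.200 mm/day.
P = E + C − dPW/dt = 4.9 + (38.1) − (+7.200) = 35.8 mm/day.

P ≈ 35.8 mm/day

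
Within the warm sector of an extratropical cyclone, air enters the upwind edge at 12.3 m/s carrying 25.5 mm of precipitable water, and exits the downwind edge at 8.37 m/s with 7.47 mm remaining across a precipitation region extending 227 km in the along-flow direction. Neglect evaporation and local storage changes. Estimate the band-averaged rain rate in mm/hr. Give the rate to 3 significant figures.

R ≈ 3.98 mm/hr

Column moisture flux per unit crosswind length is F = V × PW.
Inflow: F_in = 12.3 × 25.5 = 313.65 mm·m/s
Outflow: F_out = 8.37 × 7.47 = 62.5239 mm·m/s
Steady-state rate R = (F_in − F_out)/L = (313.65 − 62.5239) / 227000 m = 1.106e-03 mm/s.
R = 1.106e-03 × 3600 = 3.98 mm/hr.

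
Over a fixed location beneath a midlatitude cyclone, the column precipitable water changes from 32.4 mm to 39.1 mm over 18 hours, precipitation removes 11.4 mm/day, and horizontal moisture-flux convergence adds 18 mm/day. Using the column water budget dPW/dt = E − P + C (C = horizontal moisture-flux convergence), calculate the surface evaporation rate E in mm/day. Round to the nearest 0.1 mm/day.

dPW/dt = (39.1 − 32.4) mm / (18/24 day) = +8.933 mm/day.
E = dPW/dt + P − C = (+8.933) + 11.4 − (18) = 2.3 mm/day.

E ≈ 2.3 mm/day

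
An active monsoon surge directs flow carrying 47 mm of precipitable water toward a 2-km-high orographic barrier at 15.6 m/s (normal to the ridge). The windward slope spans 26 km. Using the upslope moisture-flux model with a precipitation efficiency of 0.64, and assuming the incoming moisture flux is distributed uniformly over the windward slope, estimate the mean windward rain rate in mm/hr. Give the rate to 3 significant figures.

Incoming column moisture flux per unit ridge length: F = V × PW = 15.6 × 47 = 733.2 mm·m/s.
Spread over the 26 km slope with efficiency ε = 0.64: R = ε·F/W = 0.64 × 733.2 / 26000 m = 1.805e-02 mm/s.
R = 1.805e-02 × 3600 = 65.0 mm/hr.

R ≈ 65.0 mm/hr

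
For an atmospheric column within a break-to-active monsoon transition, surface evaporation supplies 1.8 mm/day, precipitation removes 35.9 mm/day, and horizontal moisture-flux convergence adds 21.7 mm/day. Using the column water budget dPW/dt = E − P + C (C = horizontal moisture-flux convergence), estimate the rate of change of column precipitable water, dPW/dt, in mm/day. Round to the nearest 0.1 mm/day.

dPW/dt ≈ -12.4 mm/day

dPW/dt = E − P + C = 1.8 − 35.9 + (21.7) = -12.4 mm/day.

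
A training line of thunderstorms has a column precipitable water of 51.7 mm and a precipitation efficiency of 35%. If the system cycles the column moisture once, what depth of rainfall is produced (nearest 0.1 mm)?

Rainfall = ε × PW = 0.35 × 51.7 = 18.1 mm.

rainfall ≈ 18.1 mm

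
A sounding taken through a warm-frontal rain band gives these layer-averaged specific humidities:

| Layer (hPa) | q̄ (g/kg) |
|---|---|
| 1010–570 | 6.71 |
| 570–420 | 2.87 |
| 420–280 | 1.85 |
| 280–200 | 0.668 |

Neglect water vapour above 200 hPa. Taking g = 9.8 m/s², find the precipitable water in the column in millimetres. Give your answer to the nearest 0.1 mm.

Precipitable water is the column-integrated vapour mass per unit area: PW = (1/g) Σ q̄ Δp, with q in kg/kg and Δp in Pa (1 kg/m² of water = 1 mm).
Layer 1010–570 hPa: Δp = 440 hPa = 44000 Pa, q̄ = 0.00671 kg/kg → 0.00671 × 44000 / 9.8 = 30.13 mm
Layer 570–420 hPa: Δp = 150 hPa = 15000 Pa, q̄ = 0.00287 kg/kg → 0.00287 × 15000 / 9.8 = 4.39 mm
Layer 420–280 hPa: Δp = 140 hPa = 14000 Pa, q̄ = 0.00185 kg/kg → 0.00185 × 14000 / 9.8 = 2.64 mm
Layer 280–200 hPa: Δp = 80 hPa = 8000 Pa, q̄ = 0.000668 kg/kg → 0.000668 × 8000 / 9.8 = 0.55 mm
PW = 30.13 + 4.39 + 2.64 + 0.55 = 37.71 ≈ 37.7 mm.

PW ≈ 37.7 mm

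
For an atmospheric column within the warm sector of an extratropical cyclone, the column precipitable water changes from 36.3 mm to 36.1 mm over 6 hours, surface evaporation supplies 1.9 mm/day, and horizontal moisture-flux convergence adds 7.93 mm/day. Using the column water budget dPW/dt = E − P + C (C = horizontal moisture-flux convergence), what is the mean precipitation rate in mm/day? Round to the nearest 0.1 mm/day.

dPW/dt = (36.1 − 36.3) mm / (6/24 day) = -0.800 mm/day.
P = E + C − dPW/dt = 1.9 + (7.93) − (-0.800) = 10.6 mm/day.

P ≈ 10.6 mm/day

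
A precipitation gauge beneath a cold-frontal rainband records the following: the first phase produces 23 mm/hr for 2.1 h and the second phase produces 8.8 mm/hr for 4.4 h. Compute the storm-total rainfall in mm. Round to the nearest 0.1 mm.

total ≈ 87.0 mm

Total = Σ Rᵢ Δtᵢ = 23 × 2.1 + 8.8 × 4.4
      = 48.3 + 38.72 = 87.0 mm.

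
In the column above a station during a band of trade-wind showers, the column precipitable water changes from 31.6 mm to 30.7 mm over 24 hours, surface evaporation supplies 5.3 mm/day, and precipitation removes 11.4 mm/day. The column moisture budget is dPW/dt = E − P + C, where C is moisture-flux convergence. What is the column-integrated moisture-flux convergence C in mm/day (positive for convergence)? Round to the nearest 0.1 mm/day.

dPW/dt = (30.7 − 31.6) mm / (24/24 day) = -0.900 mm/day.
C = dPW/dt − E + P = (-0.900) − 5.3 + 11.4 = 5.2 mm/day.

C ≈ 5.2 mm/day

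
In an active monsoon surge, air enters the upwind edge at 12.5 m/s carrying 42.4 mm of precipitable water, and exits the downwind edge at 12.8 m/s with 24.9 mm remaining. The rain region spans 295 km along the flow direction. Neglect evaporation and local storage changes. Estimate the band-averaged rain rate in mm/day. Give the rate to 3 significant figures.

R ≈ 61.9 mm/day

Column moisture flux per unit crosswind length is F = V × PW.
Inflow: F_in = 12.5 × 42.4 = 530 mm·m/s
Outflow: F_out = 12.8 × 24.9 = 318.72 mm·m/s
Steady-state rate R = (F_in − F_out)/L = (530 − 318.72) / 295000 m = 7.162e-04 mm/s.
R = 7.162e-04 × 3600 × 24 = 61.9 mm/day.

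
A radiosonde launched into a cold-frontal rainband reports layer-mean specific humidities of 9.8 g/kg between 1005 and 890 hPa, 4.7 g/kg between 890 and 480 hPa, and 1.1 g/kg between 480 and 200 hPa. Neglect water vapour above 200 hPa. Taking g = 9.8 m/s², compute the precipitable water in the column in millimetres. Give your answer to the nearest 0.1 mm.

Precipitable water is the column-integrated vapour mass per unit area: PW = (1/g) Σ q̄ Δp, with q in kg/kg and Δp in Pa (1 kg/m² of water = 1 mm).
Layer 1005–890 hPa: Δp = 115 hPa = 11500 Pa, q̄ = 0.0098 kg/kg → 0.0098 × 11500 / 9.8 = 11.50 mm
Layer 890–480 hPa: Δp = 410 hPa = 41000 Pa, q̄ = 0.0047 kg/kg → 0.0047 × 41000 / 9.8 = 19.66 mm
Layer 480–200 hPa: Δp = 280 hPa = 28000 Pa, q̄ = 0.0011 kg/kg → 0.0011 × 28000 / 9.8 = 3.14 mm
PW = 11.50 + 19.66 + 3.14 = 34.30 ≈ 34.3 mm.

PW ≈ 34.3 mm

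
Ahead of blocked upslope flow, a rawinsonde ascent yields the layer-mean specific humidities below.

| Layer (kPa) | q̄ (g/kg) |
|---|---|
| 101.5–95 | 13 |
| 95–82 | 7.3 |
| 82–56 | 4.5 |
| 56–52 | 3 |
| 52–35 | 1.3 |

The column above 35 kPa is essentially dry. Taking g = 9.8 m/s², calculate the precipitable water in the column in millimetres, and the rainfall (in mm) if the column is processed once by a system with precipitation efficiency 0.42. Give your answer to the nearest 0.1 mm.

PW ≈ 33.7 mm; rainfall ≈ 14.2 mm

Precipitable water is the column-integrated vapour mass per unit area: PW = (1/g) Σ q̄ Δp, with q in kg/kg and Δp in Pa (1 kg/m² of water = 1 mm).
Layer 101.5–95 kPa: Δp = 65 hPa = 6500 Pa, q̄ = 0.013 kg/kg → 0.013 × 6500 / 9.8 = 8.62 mm
Layer 95–82 kPa: Δp = 130 hPa = 13000 Pa, q̄ = 0.0073 kg/kg → 0.0073 × 13000 / 9.8 = 9.68 mm
Layer 82–56 kPa: Δp = 260 hPa = 26000 Pa, q̄ = 0.0045 kg/kg → 0.0045 × 26000 / 9.8 = 11.94 mm
Layer 56–52 kPa: Δp = 40 hPa = 4000 Pa, q̄ = 0.003 kg/kg → 0.003 × 4000 / 9.8 = 1.22 mm
Layer 52–35 kPa: Δp = 170 hPa = 17000 Pa, q̄ = 0.0013 kg/kg → 0.0013 × 17000 / 9.8 = 2.26 mm
PW = 8.62 + 9.68 + 11.94 + 1.22 + 2.26 = 33.72 ≈ 33.7 mm.
Rainfall = ε × PW = 0.42 × 33.7 = 14.2 mm.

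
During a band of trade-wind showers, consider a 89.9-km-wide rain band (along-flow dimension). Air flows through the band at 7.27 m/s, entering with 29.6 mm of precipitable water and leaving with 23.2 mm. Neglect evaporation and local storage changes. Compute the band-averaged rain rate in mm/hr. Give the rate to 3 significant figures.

Column moisture flux per unit crosswind length is F = V × PW.
Inflow: F_in = 7.27 × 29.6 = 215.192 mm·m/s
Outflow: F_out = 7.27 × 23.2 = 168.664 mm·m/s
Steady-state rate R = (F_in − F_out)/L = (215.192 − 168.664) / 89900 m = 5.176e-04 mm/s.
R = 5.176e-04 × 3600 = 1.86 mm/hr.

R ≈ 1.86 mm/hr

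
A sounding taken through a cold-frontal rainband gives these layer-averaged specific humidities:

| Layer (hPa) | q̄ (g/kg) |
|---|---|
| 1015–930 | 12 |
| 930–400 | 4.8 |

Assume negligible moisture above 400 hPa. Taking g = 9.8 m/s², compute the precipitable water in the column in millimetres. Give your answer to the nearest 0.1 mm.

PW ≈ 36.4 mm

Precipitable water is the column-integrated vapour mass per unit area: PW = (1/g) Σ q̄ Δp, with q in kg/kg and Δp in Pa (1 kg/m² of water = 1 mm).
Layer 1015–930 hPa: Δp = 85 hPa = 8500 Pa, q̄ = 0.012 kg/kg → 0.012 × 8500 / 9.8 = 10.41 mm
Layer 930–400 hPa: Δp = 530 hPa = 53000 Pa, q̄ = 0.0048 kg/kg → 0.0048 × 53000 / 9.8 = 25.96 mm
PW = 10.41 + 25.96 = 36.37 ≈ 36.4 mm.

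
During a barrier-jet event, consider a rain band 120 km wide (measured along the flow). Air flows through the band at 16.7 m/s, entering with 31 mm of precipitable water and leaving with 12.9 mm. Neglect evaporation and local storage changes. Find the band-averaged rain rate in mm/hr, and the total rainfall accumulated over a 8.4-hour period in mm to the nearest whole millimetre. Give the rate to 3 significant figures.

Column moisture flux per unit crosswind length is F = V × PW.
Inflow: F_in = 16.7 × 31 = 517.7 mm·m/s
Outflow: F_out = 16.7 × 12.9 = 215.43 mm·m/s
Steady-state rate R = (F_in − F_out)/L = (517.7 − 215.43) / 120000 m = 2.519e-03 mm/s.
R = 2.519e-03 × 3600 = 9.07 mm/hr.
Over 8.4 h: total = 9.07 × 8.4 = 76.188 ≈ 76 mm.

R ≈ 9.07 mm/hr; total ≈ 76 mm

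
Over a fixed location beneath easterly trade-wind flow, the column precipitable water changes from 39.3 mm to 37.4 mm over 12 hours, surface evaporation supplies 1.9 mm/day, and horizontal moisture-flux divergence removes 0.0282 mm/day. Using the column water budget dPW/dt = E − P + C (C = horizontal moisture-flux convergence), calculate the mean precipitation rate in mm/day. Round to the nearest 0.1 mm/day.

dPW/dt = (37.4 − 39.3) mm / (12/24 day) = -3.800 mm/day.
P = E + C − dPW/dt = 1.9 + (-0.0282) − (-3.800) = 5.7 mm/day.

P ≈ 5.7 mm/day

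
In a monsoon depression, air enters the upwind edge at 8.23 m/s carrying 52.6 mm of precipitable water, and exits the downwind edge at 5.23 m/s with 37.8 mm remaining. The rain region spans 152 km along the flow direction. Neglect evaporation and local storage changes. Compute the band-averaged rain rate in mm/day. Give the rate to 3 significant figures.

Column moisture flux per unit crosswind length is F = V × PW.
Inflow: F_in = 8.23 × 52.6 = 432.898 mm·m/s
Outflow: F_out = 5.23 × 37.8 = 197.694 mm·m/s
Steady-state rate R = (F_in − F_out)/L = (432.898 − 197.694) / 152000 m = 1.547e-03 mm/s.
R = 1.547e-03 × 3600 × 24 = 134 mm/day.

R ≈ 134 mm/day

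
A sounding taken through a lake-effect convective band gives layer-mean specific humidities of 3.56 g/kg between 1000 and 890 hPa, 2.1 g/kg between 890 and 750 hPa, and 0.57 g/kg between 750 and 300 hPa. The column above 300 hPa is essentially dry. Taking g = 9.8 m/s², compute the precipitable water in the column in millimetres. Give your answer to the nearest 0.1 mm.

Precipitable water is the column-integrated vapour mass per unit area: PW = (1/g) Σ q̄ Δp, with q in kg/kg and Δp in Pa (1 kg/m² of water = 1 mm).
Layer 1000–890 hPa: Δp = 110 hPa = 11000 Pa, q̄ = 0.00356 kg/kg → 0.00356 × 11000 / 9.8 = 4.00 mm
Layer 890–750 hPa: Δp = 140 hPa = 14000 Pa, q̄ = 0.0021 kg/kg → 0.0021 × 14000 / 9.8 = 3.00 mm
Layer 750–300 hPa: Δp = 450 hPa = 45000 Pa, q̄ = 0.00057 kg/kg → 0.00057 × 45000 / 9.8 = 2.62 mm
PW = 4.00 + 3.00 + 2.62 = 9.62 ≈ 9.6 mm.

PW ≈ 9.6 mm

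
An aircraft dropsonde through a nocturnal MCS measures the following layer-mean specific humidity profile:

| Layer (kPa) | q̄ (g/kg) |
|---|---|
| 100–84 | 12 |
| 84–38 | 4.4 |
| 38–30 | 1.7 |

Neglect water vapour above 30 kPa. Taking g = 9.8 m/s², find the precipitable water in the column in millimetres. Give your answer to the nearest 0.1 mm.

Precipitable water is the column-integrated vapour mass per unit area: PW = (1/g) Σ q̄ Δp, with q in kg/kg and Δp in Pa (1 kg/m² of water = 1 mm).
Layer 100–84 kPa: Δp = 160 hPa = 16000 Pa, q̄ = 0.012 kg/kg → 0.012 × 16000 / 9.8 = 19.59 mm
Layer 84–38 kPa: Δp = 460 hPa = 46000 Pa, q̄ = 0.0044 kg/kg → 0.0044 × 46000 / 9.8 = 20.65 mm
Layer 38–30 kPa: Δp = 80 hPa = 8000 Pa, q̄ = 0.0017 kg/kg → 0.0017 × 8000 / 9.8 = 1.39 mm
PW = 19.59 + 20.65 + 1.39 = 41.63 ≈ 41.6 mm.

PW ≈ 41.6 mm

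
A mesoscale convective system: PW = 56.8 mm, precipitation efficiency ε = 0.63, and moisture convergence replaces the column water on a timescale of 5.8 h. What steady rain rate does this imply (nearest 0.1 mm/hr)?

Each overturning extracts ε × PW = 0.63 × 56.8 = 35.784 mm.
Rate = ε·PW / τ = 35.784 / 5.8 h = 6.2 mm/hr.

R ≈ 6.2 mm/hr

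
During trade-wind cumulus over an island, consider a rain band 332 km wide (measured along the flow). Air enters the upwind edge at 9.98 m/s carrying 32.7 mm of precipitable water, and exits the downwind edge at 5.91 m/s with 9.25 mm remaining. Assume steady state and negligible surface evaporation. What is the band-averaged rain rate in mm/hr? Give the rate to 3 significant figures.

R ≈ 2.95 mm/hr

Column moisture flux per unit crosswind length is F = V × PW.
Inflow: F_in = 9.98 × 32.7 = 326.346 mm·m/s
Outflow: F_out = 5.91 × 9.25 = 54.6675 mm·m/s
Steady-state rate R = (F_in − F_out)/L = (326.346 − 54.6675) / 332000 m = 8.183e-04 mm/s.
R = 8.183e-04 × 3600 = 2.95 mm/hr.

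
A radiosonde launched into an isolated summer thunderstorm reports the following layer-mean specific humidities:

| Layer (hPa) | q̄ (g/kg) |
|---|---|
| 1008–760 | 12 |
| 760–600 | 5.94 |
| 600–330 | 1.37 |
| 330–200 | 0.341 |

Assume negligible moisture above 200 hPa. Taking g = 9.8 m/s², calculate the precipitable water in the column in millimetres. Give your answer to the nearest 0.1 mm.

PW ≈ 44.3 mm

Precipitable water is the column-integrated vapour mass per unit area: PW = (1/g) Σ q̄ Δp, with q in kg/kg and Δp in Pa (1 kg/m² of water = 1 mm).
Layer 1008–760 hPa: Δp = 248 hPa = 24800 Pa, q̄ = 0.012 kg/kg → 0.012 × 24800 / 9.8 = 30.37 mm
Layer 760–600 hPa: Δp = 160 hPa = 16000 Pa, q̄ = 0.00594 kg/kg → 0.00594 × 16000 / 9.8 = 9.70 mm
Layer 600–330 hPa: Δp = 270 hPa = 27000 Pa, q̄ = 0.00137 kg/kg → 0.00137 × 27000 / 9.8 = 3.77 mm
Layer 330–200 hPa: Δp = 130 hPa = 13000 Pa, q̄ = 0.000341 kg/kg → 0.000341 × 13000 / 9.8 = 0.45 mm
PW = 30.37 + 9.70 + 3.77 + 0.45 = 44.29 ≈ 44.3 mm.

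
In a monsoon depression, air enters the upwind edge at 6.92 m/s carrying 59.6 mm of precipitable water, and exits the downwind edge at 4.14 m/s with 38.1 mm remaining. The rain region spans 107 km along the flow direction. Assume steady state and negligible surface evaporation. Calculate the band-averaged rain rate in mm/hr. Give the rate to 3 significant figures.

R ≈ 8.57 mm/hr

Column moisture flux per unit crosswind length is F = V × PW.
Inflow: F_in = 6.92 × 59.6 = 412.432 mm·m/s
Outflow: F_out = 4.14 × 38.1 = 157.734 mm·m/s
Steady-state rate R = (F_in − F_out)/L = (412.432 − 157.734) / 107000 m = 2.380e-03 mm/s.
R = 2.380e-03 × 3600 = 8.57 mm/hr.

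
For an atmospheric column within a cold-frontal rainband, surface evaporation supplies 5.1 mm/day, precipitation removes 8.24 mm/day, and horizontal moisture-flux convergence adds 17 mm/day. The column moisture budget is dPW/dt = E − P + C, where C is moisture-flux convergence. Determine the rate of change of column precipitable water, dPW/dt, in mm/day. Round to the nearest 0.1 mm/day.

dPW/dt = E − P + C = 5.1 − 8.24 + (17) = 13.9 mm/day.

dPW/dt ≈ 13.9 mm/day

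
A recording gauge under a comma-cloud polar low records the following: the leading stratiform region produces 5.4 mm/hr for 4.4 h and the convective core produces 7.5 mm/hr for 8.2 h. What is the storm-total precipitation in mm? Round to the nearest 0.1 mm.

Total = Σ Rᵢ Δtᵢ = 5.4 × 4.4 + 7.5 × 8.2
      = 23.76 + 61.5 = 85.3 mm.

total ≈ 85.3 mm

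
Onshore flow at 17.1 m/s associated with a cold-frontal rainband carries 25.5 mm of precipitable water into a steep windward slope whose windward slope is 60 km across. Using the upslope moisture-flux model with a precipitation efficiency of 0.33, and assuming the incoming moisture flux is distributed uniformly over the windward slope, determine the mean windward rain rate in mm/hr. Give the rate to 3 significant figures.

R ≈ 8.63 mm/hr

Incoming column moisture flux per unit ridge length: F = V × PW = 17.1 × 25.5 = 436.05 mm·m/s.
Spread over the 60 km slope with efficiency ε = 0.33: R = ε·F/W = 0.33 × 436.05 / 60000 m = 2.398e-03 mm/s.
R = 2.398e-03 × 3600 = 8.63 mm/hr.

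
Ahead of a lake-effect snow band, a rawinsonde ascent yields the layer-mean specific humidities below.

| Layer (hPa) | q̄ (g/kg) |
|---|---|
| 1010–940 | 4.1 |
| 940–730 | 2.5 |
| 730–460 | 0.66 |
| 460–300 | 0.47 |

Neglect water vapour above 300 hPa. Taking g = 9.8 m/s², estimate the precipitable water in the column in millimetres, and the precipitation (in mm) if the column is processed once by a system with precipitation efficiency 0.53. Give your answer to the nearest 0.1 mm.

Precipitable water is the column-integrated vapour mass per unit area: PW = (1/g) Σ q̄ Δp, with q in kg/kg and Δp in Pa (1 kg/m² of water = 1 mm).
Layer 1010–940 hPa: Δp = 70 hPa = 7000 Pa, q̄ = 0.0041 kg/kg → 0.0041 × 7000 / 9.8 = 2.93 mm
Layer 940–730 hPa: Δp = 210 hPa = 21000 Pa, q̄ = 0.0025 kg/kg → 0.0025 × 21000 / 9.8 = 5.36 mm
Layer 730–460 hPa: Δp = 270 hPa = 27000 Pa, q̄ = 0.00066 kg/kg → 0.00066 × 27000 / 9.8 = 1.82 mm
Layer 460–300 hPa: Δp = 160 hPa = 16000 Pa, q̄ = 0.00047 kg/kg → 0.00047 × 16000 / 9.8 = 0.77 mm
PW = 2.93 + 5.36 + 1.82 + 0.77 = 10.88 ≈ 10.9 mm.
Precipitation = ε × PW = 0.53 × 10.9 = 5.8 mm.

PW ≈ 10.9 mm; precipitation ≈ 5.8 mm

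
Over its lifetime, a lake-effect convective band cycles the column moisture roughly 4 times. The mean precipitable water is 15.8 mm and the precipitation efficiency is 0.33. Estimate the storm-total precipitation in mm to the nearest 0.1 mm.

precipitation ≈ 20.9 mm

Each cycle deposits ε × PW = 0.33 × 15.8 = 5.214 mm.
Over 4 cycles: 4 × 5.214 = 20.9 mm.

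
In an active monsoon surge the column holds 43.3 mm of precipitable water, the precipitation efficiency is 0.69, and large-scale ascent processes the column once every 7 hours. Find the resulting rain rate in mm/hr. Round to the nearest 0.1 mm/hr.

Each overturning extracts ε × PW = 0.69 × 43.3 = 29.877 mm.
Rate = ε·PW / τ = 29.877 / 7 h = 4.3 mm/hr.

R ≈ 4.3 mm/hr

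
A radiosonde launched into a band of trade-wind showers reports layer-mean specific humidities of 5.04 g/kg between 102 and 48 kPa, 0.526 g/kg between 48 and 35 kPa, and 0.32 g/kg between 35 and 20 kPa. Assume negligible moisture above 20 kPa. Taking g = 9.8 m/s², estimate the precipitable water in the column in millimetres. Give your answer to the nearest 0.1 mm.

PW ≈ 29.0 mm

Precipitable water is the column-integrated vapour mass per unit area: PW = (1/g) Σ q̄ Δp, with q in kg/kg and Δp in Pa (1 kg/m² of water = 1 mm).
Layer 102–48 kPa: Δp = 540 hPa = 54000 Pa, q̄ = 0.00504 kg/kg → 0.00504 × 54000 / 9.8 = 27.77 mm
Layer 48–35 kPa: Δp = 130 hPa = 13000 Pa, q̄ = 0.000526 kg/kg → 0.000526 × 13000 / 9.8 = 0.70 mm
Layer 35–20 kPa: Δp = 150 hPa = 15000 Pa, q̄ = 0.00032 kg/kg → 0.00032 × 15000 / 9.8 = 0.49 mm
PW = 27.77 + 0.70 + 0.49 = 28.96 ≈ 29.0 mm.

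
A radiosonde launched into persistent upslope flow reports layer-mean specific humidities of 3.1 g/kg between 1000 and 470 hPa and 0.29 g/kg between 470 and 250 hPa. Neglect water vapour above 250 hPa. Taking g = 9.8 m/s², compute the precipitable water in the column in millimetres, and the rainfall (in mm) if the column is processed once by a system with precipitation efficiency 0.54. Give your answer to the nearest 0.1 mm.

PW ≈ 17.4 mm; rainfall ≈ 9.4 mm

Precipitable water is the column-integrated vapour mass per unit area: PW = (1/g) Σ q̄ Δp, with q in kg/kg and Δp in Pa (1 kg/m² of water = 1 mm).
Layer 1000–470 hPa: Δp = 530 hPa = 53000 Pa, q̄ = 0.0031 kg/kg → 0.0031 × 53000 / 9.8 = 16.77 mm
Layer 470–250 hPa: Δp = 220 hPa = 22000 Pa, q̄ = 0.00029 kg/kg → 0.00029 × 22000 / 9.8 = 0.65 mm
PW = 16.77 + 0.65 = 17.42 ≈ 17.4 mm.
Rainfall = ε × PW = 0.54 × 17.4 = 9.4 mm.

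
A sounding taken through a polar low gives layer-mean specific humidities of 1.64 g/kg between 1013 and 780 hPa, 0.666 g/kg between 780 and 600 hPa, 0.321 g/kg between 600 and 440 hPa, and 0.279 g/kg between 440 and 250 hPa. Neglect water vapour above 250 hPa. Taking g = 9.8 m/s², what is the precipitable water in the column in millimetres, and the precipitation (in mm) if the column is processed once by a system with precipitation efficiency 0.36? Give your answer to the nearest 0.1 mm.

PW ≈ 6.2 mm; precipitation ≈ 2.2 mm

Precipitable water is the column-integrated vapour mass per unit area: PW = (1/g) Σ q̄ Δp, with q in kg/kg and Δp in Pa (1 kg/m² of water = 1 mm).
Layer 1013–780 hPa: Δp = 233 hPa = 23300 Pa, q̄ = 0.00164 kg/kg → 0.00164 × 23300 / 9.8 = 3.90 mm
Layer 780–600 hPa: Δp = 180 hPa = 18000 Pa, q̄ = 0.000666 kg/kg → 0.000666 × 18000 / 9.8 = 1.22 mm
Layer 600–440 hPa: Δp = 160 hPa = 16000 Pa, q̄ = 0.000321 kg/kg → 0.000321 × 16000 / 9.8 = 0.52 mm
Layer 440–250 hPa: Δp = 190 hPa = 19000 Pa, q̄ = 0.000279 kg/kg → 0.000279 × 19000 / 9.8 = 0.54 mm
PW = 3.90 + 1.22 + 0.52 + 0.54 = 6.18 ≈ 6.2 mm.
Precipitation = ε × PW = 0.36 × 6.2 = 2.2 mm.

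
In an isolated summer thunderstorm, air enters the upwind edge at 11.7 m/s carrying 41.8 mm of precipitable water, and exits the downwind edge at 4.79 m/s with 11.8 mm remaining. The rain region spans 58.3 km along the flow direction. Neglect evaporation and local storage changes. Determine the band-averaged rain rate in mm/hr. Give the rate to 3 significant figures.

R ≈ 26.7 mm/hr

Column moisture flux per unit crosswind length is F = V × PW.
Inflow: F_in = 11.7 × 41.8 = 489.06 mm·m/s
Outflow: F_out = 4.79 × 11.8 = 56.522 mm·m/s
Steady-state rate R = (F_in − F_out)/L = (489.06 − 56.522) / 58300 m = 7.419e-03 mm/s.
R = 7.419e-03 × 3600 = 26.7 mm/hr.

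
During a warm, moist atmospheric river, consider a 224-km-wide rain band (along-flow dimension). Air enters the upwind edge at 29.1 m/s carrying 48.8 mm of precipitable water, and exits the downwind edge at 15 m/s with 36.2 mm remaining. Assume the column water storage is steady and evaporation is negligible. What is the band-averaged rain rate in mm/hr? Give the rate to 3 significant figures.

R ≈ 14.1 mm/hr

Column moisture flux per unit crosswind length is F = V × PW.
Inflow: F_in = 29.1 × 48.8 = 1420.08 mm·m/s
Outflow: F_out = 15 × 36.2 = 543 mm·m/s
Steady-state rate R = (F_in − F_out)/L = (1420.08 − 543) / 224000 m = 3.916e-03 mm/s.
R = 3.916e-03 × 3600 = 14.1 mm/hr.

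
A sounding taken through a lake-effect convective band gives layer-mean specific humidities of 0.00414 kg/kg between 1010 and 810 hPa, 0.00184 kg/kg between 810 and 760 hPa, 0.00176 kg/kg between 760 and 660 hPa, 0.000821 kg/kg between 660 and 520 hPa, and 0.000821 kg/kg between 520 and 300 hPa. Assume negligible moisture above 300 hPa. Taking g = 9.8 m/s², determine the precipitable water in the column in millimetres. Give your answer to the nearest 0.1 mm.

PW ≈ 14.2 mm

Precipitable water is the column-integrated vapour mass per unit area: PW = (1/g) Σ q̄ Δp, with q in kg/kg and Δp in Pa (1 kg/m² of water = 1 mm).
Layer 1010–810 hPa: Δp = 200 hPa = 20000 Pa, q̄ = 0.00414 kg/kg → 0.00414 × 20000 / 9.8 = 8.45 mm
Layer 810–760 hPa: Δp = 50 hPa = 5000 Pa, q̄ = 0.00184 kg/kg → 0.00184 × 5000 / 9.8 = 0.94 mm
Layer 760–660 hPa: Δp = 100 hPa = 10000 Pa, q̄ = 0.00176 kg/kg → 0.00176 × 10000 / 9.8 = 1.80 mm
Layer 660–520 hPa: Δp = 140 hPa = 14000 Pa, q̄ = 0.000821 kg/kg → 0.000821 × 14000 / 9.8 = 1.17 mm
Layer 520–300 hPa: Δp = 220 hPa = 22000 Pa, q̄ = 0.000821 kg/kg → 0.000821 × 22000 / 9.8 = 1.84 mm
PW = 8.45 + 0.94 + 1.80 + 1.17 + 1.84 = 14.20 ≈ 14.2 mm.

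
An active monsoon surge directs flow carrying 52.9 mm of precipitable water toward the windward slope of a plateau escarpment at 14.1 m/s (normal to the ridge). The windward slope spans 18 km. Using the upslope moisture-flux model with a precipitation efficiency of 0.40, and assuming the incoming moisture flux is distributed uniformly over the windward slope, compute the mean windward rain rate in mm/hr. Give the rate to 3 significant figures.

Incoming column moisture flux per unit ridge length: F = V × PW = 14.1 × 52.9 = 745.89 mm·m/s.
Spread over the 18 km slope with efficiency ε = 0.40: R = ε·F/W = 0.40 × 745.89 / 18000 m = 1.658e-02 mm/s.
R = 1.658e-02 × 3600 = 59.7 mm/hr.

R ≈ 59.7 mm/hr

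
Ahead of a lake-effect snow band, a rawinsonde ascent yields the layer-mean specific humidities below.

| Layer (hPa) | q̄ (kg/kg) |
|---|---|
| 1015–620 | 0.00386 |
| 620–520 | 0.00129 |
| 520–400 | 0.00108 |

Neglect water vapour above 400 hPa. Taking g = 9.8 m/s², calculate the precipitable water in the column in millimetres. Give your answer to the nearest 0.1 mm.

PW ≈ 18.2 mm

Precipitable water is the column-integrated vapour mass per unit area: PW = (1/g) Σ q̄ Δp, with q in kg/kg and Δp in Pa (1 kg/m² of water = 1 mm).
Layer 1015–620 hPa: Δp = 395 hPa = 39500 Pa, q̄ = 0.00386 kg/kg → 0.00386 × 39500 / 9.8 = 15.56 mm
Layer 620–520 hPa: Δp = 100 hPa = 10000 Pa, q̄ = 0.00129 kg/kg → 0.00129 × 10000 / 9.8 = 1.32 mm
Layer 520–400 hPa: Δp = 120 hPa = 12000 Pa, q̄ = 0.00108 kg/kg → 0.00108 × 12000 / 9.8 = 1.32 mm
PW = 15.56 + 1.32 + 1.32 = 18.20 ≈ 18.2 mm.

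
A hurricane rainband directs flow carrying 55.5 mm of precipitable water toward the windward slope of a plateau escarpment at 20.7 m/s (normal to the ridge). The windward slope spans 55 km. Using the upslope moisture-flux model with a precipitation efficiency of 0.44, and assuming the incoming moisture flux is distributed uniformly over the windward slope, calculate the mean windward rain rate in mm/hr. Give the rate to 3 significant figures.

R ≈ 33.1 mm/hr

Incoming column moisture flux per unit ridge length: F = V × PW = 20.7 × 55.5 = 1148.85 mm·m/s.
Spread over the 55 km slope with efficiency ε = 0.44: R = ε·F/W = 0.44 × 1148.85 / 55000 m = 9.191e-03 mm/s.
R = 9.191e-03 × 3600 = 33.1 mm/hr.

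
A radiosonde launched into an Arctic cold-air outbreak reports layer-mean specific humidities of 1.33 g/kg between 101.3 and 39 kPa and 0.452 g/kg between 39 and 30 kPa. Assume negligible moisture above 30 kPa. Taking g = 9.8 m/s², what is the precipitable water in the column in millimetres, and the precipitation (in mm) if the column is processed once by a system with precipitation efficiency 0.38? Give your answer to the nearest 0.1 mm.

PW ≈ 8.9 mm; precipitation ≈ 3.4 mm

Precipitable water is the column-integrated vapour mass per unit area: PW = (1/g) Σ q̄ Δp, with q in kg/kg and Δp in Pa (1 kg/m² of water = 1 mm).
Layer 101.3–39 kPa: Δp = 623 hPa = 62300 Pa, q̄ = 0.00133 kg/kg → 0.00133 × 62300 / 9.8 = 8.46 mm
Layer 39–30 kPa: Δp = 90 hPa = 9000 Pa, q̄ = 0.000452 kg/kg → 0.000452 × 9000 / 9.8 = 0.42 mm
PW = 8.46 + 0.42 = 8.88 ≈ 8.9 mm.
Precipitation = ε × PW = 0.38 × 8.9 = 3.4 mm.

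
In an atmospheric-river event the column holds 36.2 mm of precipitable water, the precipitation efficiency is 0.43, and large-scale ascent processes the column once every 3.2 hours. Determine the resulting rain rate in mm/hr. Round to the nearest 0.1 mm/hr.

Each overturning extracts ε × PW = 0.43 × 36.2 = 15.566 mm.
Rate = ε·PW / τ = 15.566 / 3.2 h = 4.9 mm/hr.

R ≈ 4.9 mm/hr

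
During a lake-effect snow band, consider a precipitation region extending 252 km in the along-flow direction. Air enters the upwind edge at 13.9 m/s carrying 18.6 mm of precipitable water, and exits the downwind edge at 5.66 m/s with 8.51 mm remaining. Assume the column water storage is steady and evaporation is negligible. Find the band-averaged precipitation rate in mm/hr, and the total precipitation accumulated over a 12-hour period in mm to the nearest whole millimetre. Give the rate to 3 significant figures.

Column moisture flux per unit crosswind length is F = V × PW.
Inflow: F_in = 13.9 × 18.6 = 258.54 mm·m/s
Outflow: F_out = 5.66 × 8.51 = 48.1666 mm·m/s
Steady-state rate R = (F_in − F_out)/L = (258.54 − 48.1666) / 252000 m = 8.348e-04 mm/s.
R = 8.348e-04 × 3600 = 3.01 mm/hr.
Over 12 h: total = 3.01 × 12 = 36.12 ≈ 36 mm.

R ≈ 3.01 mm/hr; total ≈ 36 mm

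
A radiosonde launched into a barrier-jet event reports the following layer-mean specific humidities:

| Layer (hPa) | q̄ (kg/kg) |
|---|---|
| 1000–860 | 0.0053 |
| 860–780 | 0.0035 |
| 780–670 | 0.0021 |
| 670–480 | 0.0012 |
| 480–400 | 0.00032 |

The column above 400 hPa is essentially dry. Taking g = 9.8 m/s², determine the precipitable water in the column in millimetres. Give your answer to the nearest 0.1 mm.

Precipitable water is the column-integrated vapour mass per unit area: PW = (1/g) Σ q̄ Δp, with q in kg/kg and Δp in Pa (1 kg/m² of water = 1 mm).
Layer 1000–860 hPa: Δp = 140 hPa = 14000 Pa, q̄ = 0.0053 kg/kg → 0.0053 × 14000 / 9.8 = 7.57 mm
Layer 860–780 hPa: Δp = 80 hPa = 8000 Pa, q̄ = 0.0035 kg/kg → 0.0035 × 8000 / 9.8 = 2.86 mm
Layer 780–670 hPa: Δp = 110 hPa = 11000 Pa, q̄ = 0.0021 kg/kg → 0.0021 × 11000 / 9.8 = 2.36 mm
Layer 670–480 hPa: Δp = 190 hPa = 19000 Pa, q̄ = 0.0012 kg/kg → 0.0012 × 19000 / 9.8 = 2.33 mm
Layer 480–400 hPa: Δp = 80 hPa = 8000 Pa, q̄ = 0.00032 kg/kg → 0.00032 × 8000 / 9.8 = 0.26 mm
PW = 7.57 + 2.86 + 2.36 + 2.33 + 0.26 = 15.38 ≈ 15.4 mm.

PW ≈ 15.4 mm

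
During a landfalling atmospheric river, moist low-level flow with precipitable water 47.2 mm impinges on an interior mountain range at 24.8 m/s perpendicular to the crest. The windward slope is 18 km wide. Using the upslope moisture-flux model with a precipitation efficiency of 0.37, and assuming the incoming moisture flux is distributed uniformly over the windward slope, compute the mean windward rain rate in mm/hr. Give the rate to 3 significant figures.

Incoming column moisture flux per unit ridge length: F = V × PW = 24.8 × 47.2 = 1170.56 mm·m/s.
Spread over the 18 km slope with efficiency ε = 0.37: R = ε·F/W = 0.37 × 1170.56 / 18000 m = 2.406e-02 mm/s.
R = 2.406e-02 × 3600 = 86.6 mm/hr.

R ≈ 86.6 mm/hr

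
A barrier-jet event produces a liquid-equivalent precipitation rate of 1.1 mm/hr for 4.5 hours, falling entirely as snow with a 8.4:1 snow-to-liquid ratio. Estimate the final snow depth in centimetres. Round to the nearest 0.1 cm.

Liquid-equivalent depth = 1.1 × 4.5 = 4.95 mm.
Snow depth = 4.95 mm × 8.4 = 41.58 mm = 4.2 cm.

snow depth ≈ 4.2 cm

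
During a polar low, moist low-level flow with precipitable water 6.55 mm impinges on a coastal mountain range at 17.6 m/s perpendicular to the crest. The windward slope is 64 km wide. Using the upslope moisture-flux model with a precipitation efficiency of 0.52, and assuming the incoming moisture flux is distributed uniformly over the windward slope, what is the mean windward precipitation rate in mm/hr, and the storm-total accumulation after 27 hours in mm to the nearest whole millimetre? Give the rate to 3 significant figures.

Incoming column moisture flux per unit ridge length: F = V × PW = 17.6 × 6.55 = 115.28 mm·m/s.
Spread over the 64 km slope with efficiency ε = 0.52: R = ε·F/W = 0.52 × 115.28 / 64000 m = 9.367e-04 mm/s.
R = 9.367e-04 × 3600 = 3.37 mm/hr.
Over 27 h: total = 3.37 × 27 = 90.99 ≈ 91 mm.

R ≈ 3.37 mm/hr; total ≈ 91 mm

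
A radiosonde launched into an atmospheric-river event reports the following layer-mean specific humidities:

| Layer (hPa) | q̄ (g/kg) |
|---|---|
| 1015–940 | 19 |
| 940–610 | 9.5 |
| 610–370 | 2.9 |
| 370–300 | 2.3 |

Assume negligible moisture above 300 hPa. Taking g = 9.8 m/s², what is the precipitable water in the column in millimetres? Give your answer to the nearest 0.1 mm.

PW ≈ 55.3 mm

Precipitable water is the column-integrated vapour mass per unit area: PW = (1/g) Σ q̄ Δp, with q in kg/kg and Δp in Pa (1 kg/m² of water = 1 mm).
Layer 1015–940 hPa: Δp = 75 hPa = 7500 Pa, q̄ = 0.019 kg/kg → 0.019 × 7500 / 9.8 = 14.54 mm
Layer 940–610 hPa: Δp = 330 hPa = 33000 Pa, q̄ = 0.0095 kg/kg → 0.0095 × 33000 / 9.8 = 31.99 mm
Layer 610–370 hPa: Δp = 240 hPa = 24000 Pa, q̄ = 0.0029 kg/kg → 0.0029 × 24000 / 9.8 = 7.10 mm
Layer 370–300 hPa: Δp = 70 hPa = 7000 Pa, q̄ = 0.0023 kg/kg → 0.0023 × 7000 / 9.8 = 1.64 mm
PW = 14.54 + 31.99 + 7.10 + 1.64 = 55.27 ≈ 55.3 mm.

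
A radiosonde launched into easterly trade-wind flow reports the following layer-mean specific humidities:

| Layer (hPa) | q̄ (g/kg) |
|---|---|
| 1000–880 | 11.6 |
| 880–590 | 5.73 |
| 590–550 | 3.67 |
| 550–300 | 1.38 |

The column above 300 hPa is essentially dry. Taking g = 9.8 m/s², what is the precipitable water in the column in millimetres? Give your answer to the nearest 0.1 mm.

Precipitable water is the column-integrated vapour mass per unit area: PW = (1/g) Σ q̄ Δp, with q in kg/kg and Δp in Pa (1 kg/m² of water = 1 mm).
Layer 1000–880 hPa: Δp = 120 hPa = 12000 Pa, q̄ = 0.0116 kg/kg → 0.0116 × 12000 / 9.8 = 14.20 mm
Layer 880–590 hPa: Δp = 290 hPa = 29000 Pa, q̄ = 0.00573 kg/kg → 0.00573 × 29000 / 9.8 = 16.96 mm
Layer 590–550 hPa: Δp = 40 hPa = 4000 Pa, q̄ = 0.00367 kg/kg → 0.00367 × 4000 / 9.8 = 1.50 mm
Layer 550–300 hPa: Δp = 250 hPa = 25000 Pa, q̄ = 0.00138 kg/kg → 0.00138 × 25000 / 9.8 = 3.52 mm
PW = 14.20 + 16.96 + 1.50 + 3.52 = 36.18 ≈ 36.2 mm.

PW ≈ 36.2 mm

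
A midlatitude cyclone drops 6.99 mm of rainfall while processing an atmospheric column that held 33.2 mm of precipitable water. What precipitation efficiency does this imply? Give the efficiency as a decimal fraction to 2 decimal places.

ε = rainfall / PW = 6.99 / 33.2 = 0.21.

ε ≈ 0.21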